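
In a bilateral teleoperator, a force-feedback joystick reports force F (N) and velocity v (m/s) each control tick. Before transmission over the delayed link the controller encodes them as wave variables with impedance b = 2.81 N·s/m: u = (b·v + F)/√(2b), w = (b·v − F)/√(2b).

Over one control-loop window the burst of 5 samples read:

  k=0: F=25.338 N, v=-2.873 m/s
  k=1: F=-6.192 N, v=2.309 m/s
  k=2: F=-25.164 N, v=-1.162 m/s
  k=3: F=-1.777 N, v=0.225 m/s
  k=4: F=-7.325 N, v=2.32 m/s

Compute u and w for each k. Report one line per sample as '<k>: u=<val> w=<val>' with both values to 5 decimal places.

0: u=7.28275 w=-14.09363
1: u=0.12498 w=5.34886
2: u=-11.99214 w=9.23744
3: u=-0.48288 w=1.01628
4: u=-0.33991 w=5.83982

k=0: b·v=2.81×(-2.873)=-8.07313; √(2b)=2.37065; u=(-8.07313+25.338)/2.37065=7.28275, w=(-8.07313−25.338)/2.37065=-14.09363
k=1: b·v=2.81×2.309=6.48829; √(2b)=2.37065; u=(6.48829+(-6.192))/2.37065=0.12498, w=(6.48829−(-6.192))/2.37065=5.34886
k=2: b·v=2.81×(-1.162)=-3.26522; √(2b)=2.37065; u=(-3.26522+(-25.164))/2.37065=-11.99214, w=(-3.26522−(-25.164))/2.37065=9.23744
k=3: b·v=2.81×0.225=0.63225; √(2b)=2.37065; u=(0.63225+(-1.777))/2.37065=-0.48288, w=(0.63225−(-1.777))/2.37065=1.01628
k=4: b·v=2.81×2.32=6.51920; √(2b)=2.37065; u=(6.51920+(-7.325))/2.37065=-0.33991, w=(6.51920−(-7.325))/2.37065=5.83982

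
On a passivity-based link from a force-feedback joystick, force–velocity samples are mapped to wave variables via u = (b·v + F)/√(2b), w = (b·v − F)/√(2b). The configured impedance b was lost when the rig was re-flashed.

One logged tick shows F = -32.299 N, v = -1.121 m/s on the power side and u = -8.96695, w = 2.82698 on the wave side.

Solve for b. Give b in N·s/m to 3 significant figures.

u + w = -6.1400;  u + w = √(2b)·v, so √(2b) = -6.1400/(-1.121) = 5.4772.
b = (√(2b))²/2 = 30.0000/2 = 15.0000.
(Check via u − w = 2F/√(2b): u − w = -11.7939, 2F/√(2b) = -11.7939.)

b = 15 N·s/m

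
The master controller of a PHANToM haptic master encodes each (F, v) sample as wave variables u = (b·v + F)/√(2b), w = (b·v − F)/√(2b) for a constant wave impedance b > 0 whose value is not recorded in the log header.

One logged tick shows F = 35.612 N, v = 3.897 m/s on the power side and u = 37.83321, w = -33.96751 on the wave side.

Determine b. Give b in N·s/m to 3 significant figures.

u + w = 3.86570;  u + w = √(2b)·v, so √(2b) = 3.86570/3.897 = 0.99197.
b = (√(2b))²/2 = 0.98400/2 = 0.49200.
(Check via u − w = 2F/√(2b): u − w = 71.80072, 2F/√(2b) = 71.80069.)

b = 0.492 N·s/m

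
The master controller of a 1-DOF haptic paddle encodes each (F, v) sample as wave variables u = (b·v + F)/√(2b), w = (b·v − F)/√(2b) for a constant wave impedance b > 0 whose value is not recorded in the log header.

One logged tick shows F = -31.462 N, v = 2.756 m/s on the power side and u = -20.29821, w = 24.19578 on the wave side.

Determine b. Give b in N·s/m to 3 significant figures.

b = 1 N·s/m

u + w = 3.89757;  u + w = √(2b)·v, so √(2b) = 3.89757/2.756 = 1.41421.
b = (√(2b))²/2 = 2.00000/2 = 1.00000.
(Check via u − w = 2F/√(2b): u − w = -44.49399, 2F/√(2b) = -44.49402.)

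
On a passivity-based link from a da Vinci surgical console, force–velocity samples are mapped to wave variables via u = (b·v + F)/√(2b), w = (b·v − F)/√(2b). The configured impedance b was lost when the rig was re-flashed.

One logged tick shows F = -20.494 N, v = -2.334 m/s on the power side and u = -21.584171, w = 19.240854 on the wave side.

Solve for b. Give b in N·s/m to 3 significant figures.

u + w = -2.343317;  u + w = √(2b)·v, so √(2b) = -2.343317/(-2.334) = 1.003992.
b = (√(2b))²/2 = 1.008000/2 = 0.504000.
(Check via u − w = 2F/√(2b): u − w = -40.825025, 2F/√(2b) = -40.825032.)

b = 0.504 N·s/m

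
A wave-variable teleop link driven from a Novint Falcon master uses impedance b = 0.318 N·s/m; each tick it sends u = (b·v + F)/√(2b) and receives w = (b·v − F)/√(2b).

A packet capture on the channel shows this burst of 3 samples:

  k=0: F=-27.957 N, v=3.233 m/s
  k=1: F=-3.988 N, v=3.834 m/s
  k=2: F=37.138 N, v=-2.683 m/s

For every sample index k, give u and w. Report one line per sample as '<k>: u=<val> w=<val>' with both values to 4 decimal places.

k=0: b·v=0.318×3.233=1.0281; √(2b)=0.7975; u=(1.0281+(-27.957))/0.7975=-33.7668, w=(1.0281−(-27.957))/0.7975=36.3451
k=1: b·v=0.318×3.834=1.2192; √(2b)=0.7975; u=(1.2192+(-3.988))/0.7975=-3.4719, w=(1.2192−(-3.988))/0.7975=6.5295
k=2: b·v=0.318×(-2.683)=-0.8532; √(2b)=0.7975; u=(-0.8532+37.138)/0.7975=45.4984, w=(-0.8532−37.138)/0.7975=-47.6381

0: u=-33.7668 w=36.3451
1: u=-3.4719 w=6.5295
2: u=45.4984 w=-47.6381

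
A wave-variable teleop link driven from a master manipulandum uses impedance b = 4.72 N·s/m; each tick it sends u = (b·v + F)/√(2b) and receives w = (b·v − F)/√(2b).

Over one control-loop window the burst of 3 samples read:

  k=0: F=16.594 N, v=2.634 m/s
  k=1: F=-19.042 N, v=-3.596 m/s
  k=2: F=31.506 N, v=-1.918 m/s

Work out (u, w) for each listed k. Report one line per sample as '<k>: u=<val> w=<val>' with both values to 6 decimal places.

0: u=9.447315 w=-1.354459
1: u=-11.721923 w=0.673363
2: u=7.307842 w=-13.200817

k=0: b·v=4.72×2.634=12.432480; √(2b)=3.072458; u=(12.432480+16.594)/3.072458=9.447315, w=(12.432480−16.594)/3.072458=-1.354459
k=1: b·v=4.72×(-3.596)=-16.973120; √(2b)=3.072458; u=(-16.973120+(-19.042))/3.072458=-11.721923, w=(-16.973120−(-19.042))/3.072458=0.673363
k=2: b·v=4.72×(-1.918)=-9.052960; √(2b)=3.072458; u=(-9.052960+31.506)/3.072458=7.307842, w=(-9.052960−31.506)/3.072458=-13.200817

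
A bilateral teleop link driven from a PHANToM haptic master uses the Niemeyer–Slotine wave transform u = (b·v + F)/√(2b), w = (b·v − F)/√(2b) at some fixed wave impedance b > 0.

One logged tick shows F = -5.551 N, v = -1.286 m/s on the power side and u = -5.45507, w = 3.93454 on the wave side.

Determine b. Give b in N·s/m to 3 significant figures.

u + w = -1.52053;  u + w = √(2b)·v, so √(2b) = -1.52053/(-1.286) = 1.18237.
b = (√(2b))²/2 = 1.39800/2 = 0.69900.
(Check via u − w = 2F/√(2b): u − w = -9.38961, 2F/√(2b) = -9.38960.)

b = 0.699 N·s/m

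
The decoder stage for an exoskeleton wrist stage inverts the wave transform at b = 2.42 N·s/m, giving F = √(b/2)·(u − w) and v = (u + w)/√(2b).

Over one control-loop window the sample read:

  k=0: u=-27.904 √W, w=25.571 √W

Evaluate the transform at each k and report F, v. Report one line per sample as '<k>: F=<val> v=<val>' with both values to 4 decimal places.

0: F=-58.8225 v=-1.0605

k=0: u−w=-53.4750, u+w=-2.3330; √(b/2)=1.1000, √(2b)=2.2000; F=1.1000×(-53.475)=-58.8225, v=-2.3330/2.2000=-1.0605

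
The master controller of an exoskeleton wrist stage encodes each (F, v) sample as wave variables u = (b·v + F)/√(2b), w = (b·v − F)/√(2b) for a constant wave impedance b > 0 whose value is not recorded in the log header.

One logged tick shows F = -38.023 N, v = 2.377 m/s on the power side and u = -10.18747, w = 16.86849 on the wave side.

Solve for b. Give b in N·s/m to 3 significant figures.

b = 3.95 N·s/m

u + w = 6.6810;  u + w = √(2b)·v, so √(2b) = 6.6810/2.377 = 2.8107.
b = (√(2b))²/2 = 7.9000/2 = 3.9500.
(Check via u − w = 2F/√(2b): u − w = -27.0560, 2F/√(2b) = -27.0559.)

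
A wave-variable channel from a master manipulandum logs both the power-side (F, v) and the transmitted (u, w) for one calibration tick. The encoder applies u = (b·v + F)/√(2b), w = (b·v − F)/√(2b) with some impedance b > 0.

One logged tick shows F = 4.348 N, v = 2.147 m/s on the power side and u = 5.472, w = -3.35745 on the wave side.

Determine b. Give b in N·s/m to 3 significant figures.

u + w = 2.114550;  u + w = √(2b)·v, so √(2b) = 2.114550/2.147 = 0.984886.
b = (√(2b))²/2 = 0.970000/2 = 0.485000.
(Check via u − w = 2F/√(2b): u − w = 8.829450, 2F/√(2b) = 8.829449.)

b = 0.485 N·s/m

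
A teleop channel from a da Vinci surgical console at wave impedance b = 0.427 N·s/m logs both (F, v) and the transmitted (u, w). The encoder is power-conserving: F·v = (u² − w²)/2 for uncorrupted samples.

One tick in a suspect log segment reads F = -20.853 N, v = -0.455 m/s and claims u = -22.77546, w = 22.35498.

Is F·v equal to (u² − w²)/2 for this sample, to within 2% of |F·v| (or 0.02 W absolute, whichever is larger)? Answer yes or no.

yes

F·v = (-20.853)×(-0.455) = 9.4881 W.
(u² − w²)/2 = (518.7216 − 499.7451)/2 = 9.4882 W.
|Δ| = 0.0001;  2% of max(1, |F·v|) = 0.1898.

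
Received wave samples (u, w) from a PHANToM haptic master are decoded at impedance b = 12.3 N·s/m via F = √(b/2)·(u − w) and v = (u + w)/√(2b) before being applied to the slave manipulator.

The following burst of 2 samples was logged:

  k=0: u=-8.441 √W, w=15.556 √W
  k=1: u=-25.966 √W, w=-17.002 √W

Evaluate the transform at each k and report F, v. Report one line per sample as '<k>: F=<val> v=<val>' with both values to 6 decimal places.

k=0: u−w=-23.997000, u+w=7.115000; √(b/2)=2.479919, √(2b)=4.959839; F=2.479919×(-23.997)=-59.510625, v=7.115000/4.959839=1.434522
k=1: u−w=-8.964000, u+w=-42.968000; √(b/2)=2.479919, √(2b)=4.959839; F=2.479919×(-8.964)=-22.229997, v=-42.968000/4.959839=-8.663185

0: F=-59.510625 v=1.434522
1: F=-22.229997 v=-8.663185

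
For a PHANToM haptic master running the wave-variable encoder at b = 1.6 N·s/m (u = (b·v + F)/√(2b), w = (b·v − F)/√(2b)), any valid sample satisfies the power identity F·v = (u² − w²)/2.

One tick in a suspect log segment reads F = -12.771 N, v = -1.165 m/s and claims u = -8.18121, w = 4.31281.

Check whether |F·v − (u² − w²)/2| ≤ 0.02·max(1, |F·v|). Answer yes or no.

no

F·v = (-12.771)×(-1.165) = 14.87822 W.
(u² − w²)/2 = (66.93220 − 18.60033)/2 = 24.16593 W.
|Δ| = 9.28772;  2% of max(1, |F·v|) = 0.29756.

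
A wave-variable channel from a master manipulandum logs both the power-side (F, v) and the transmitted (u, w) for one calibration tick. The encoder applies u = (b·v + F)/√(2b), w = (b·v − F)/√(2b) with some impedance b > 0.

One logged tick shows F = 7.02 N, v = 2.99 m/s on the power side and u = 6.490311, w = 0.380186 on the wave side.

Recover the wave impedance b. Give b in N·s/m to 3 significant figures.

u + w = 6.870497;  u + w = √(2b)·v, so √(2b) = 6.870497/2.99 = 2.297825.
b = (√(2b))²/2 = 5.280000/2 = 2.640000.
(Check via u − w = 2F/√(2b): u − w = 6.110125, 2F/√(2b) = 6.110126.)

b = 2.64 N·s/m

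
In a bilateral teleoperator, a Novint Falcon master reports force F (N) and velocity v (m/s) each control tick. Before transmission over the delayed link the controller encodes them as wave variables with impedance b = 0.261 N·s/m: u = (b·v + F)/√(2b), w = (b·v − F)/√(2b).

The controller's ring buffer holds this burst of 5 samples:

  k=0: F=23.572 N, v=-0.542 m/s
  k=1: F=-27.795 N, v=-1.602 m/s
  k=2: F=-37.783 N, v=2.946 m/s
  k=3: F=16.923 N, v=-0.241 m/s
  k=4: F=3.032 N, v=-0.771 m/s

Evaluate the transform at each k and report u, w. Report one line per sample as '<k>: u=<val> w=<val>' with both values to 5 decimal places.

k=0: b·v=0.261×(-0.542)=-0.14146; √(2b)=0.72250; u=(-0.14146+23.572)/0.72250=32.43000, w=(-0.14146−23.572)/0.72250=-32.82160
k=1: b·v=0.261×(-1.602)=-0.41812; √(2b)=0.72250; u=(-0.41812+(-27.795))/0.72250=-39.04954, w=(-0.41812−(-27.795))/0.72250=37.89210
k=2: b·v=0.261×2.946=0.76891; √(2b)=0.72250; u=(0.76891+(-37.783))/0.72250=-51.23089, w=(0.76891−(-37.783))/0.72250=53.35936
k=3: b·v=0.261×(-0.241)=-0.06290; √(2b)=0.72250; u=(-0.06290+16.923)/0.72250=23.33592, w=(-0.06290−16.923)/0.72250=-23.51004
k=4: b·v=0.261×(-0.771)=-0.20123; √(2b)=0.72250; u=(-0.20123+3.032)/0.72250=3.91804, w=(-0.20123−3.032)/0.72250=-4.47509

0: u=32.43000 w=-32.82160
1: u=-39.04954 w=37.89210
2: u=-51.23089 w=53.35936
3: u=23.33592 w=-23.51004
4: u=3.91804 w=-4.47509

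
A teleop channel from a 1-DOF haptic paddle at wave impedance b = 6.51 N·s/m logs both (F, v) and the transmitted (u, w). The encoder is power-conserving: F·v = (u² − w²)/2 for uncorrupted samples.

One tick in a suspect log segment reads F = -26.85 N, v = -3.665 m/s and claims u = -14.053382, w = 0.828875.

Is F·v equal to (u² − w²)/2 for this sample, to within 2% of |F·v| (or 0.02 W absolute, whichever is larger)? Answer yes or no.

yes

F·v = (-26.85)×(-3.665) = 98.405250 W.
(u² − w²)/2 = (197.497546 − 0.687034)/2 = 98.405256 W.
|Δ| = 0.000006;  2% of max(1, |F·v|) = 1.968105.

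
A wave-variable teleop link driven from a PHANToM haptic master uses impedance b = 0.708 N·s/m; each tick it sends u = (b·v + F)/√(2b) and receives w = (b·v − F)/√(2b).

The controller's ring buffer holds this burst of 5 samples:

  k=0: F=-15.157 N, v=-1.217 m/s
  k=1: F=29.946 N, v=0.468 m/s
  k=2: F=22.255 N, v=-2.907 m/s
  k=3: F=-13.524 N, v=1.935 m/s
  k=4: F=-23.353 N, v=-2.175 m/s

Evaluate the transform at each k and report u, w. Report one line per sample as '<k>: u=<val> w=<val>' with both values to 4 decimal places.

0: u=-13.4615 w=12.0133
1: u=25.4440 w=-24.8871
2: u=16.9727 w=-20.4319
3: u=-10.2138 w=12.5164
4: u=-20.9191 w=18.3310

k=0: b·v=0.708×(-1.217)=-0.8616; √(2b)=1.1900; u=(-0.8616+(-15.157))/1.1900=-13.4615, w=(-0.8616−(-15.157))/1.1900=12.0133
k=1: b·v=0.708×0.468=0.3313; √(2b)=1.1900; u=(0.3313+29.946)/1.1900=25.4440, w=(0.3313−29.946)/1.1900=-24.8871
k=2: b·v=0.708×(-2.907)=-2.0582; √(2b)=1.1900; u=(-2.0582+22.255)/1.1900=16.9727, w=(-2.0582−22.255)/1.1900=-20.4319
k=3: b·v=0.708×1.935=1.3700; √(2b)=1.1900; u=(1.3700+(-13.524))/1.1900=-10.2138, w=(1.3700−(-13.524))/1.1900=12.5164
k=4: b·v=0.708×(-2.175)=-1.5399; √(2b)=1.1900; u=(-1.5399+(-23.353))/1.1900=-20.9191, w=(-1.5399−(-23.353))/1.1900=18.3310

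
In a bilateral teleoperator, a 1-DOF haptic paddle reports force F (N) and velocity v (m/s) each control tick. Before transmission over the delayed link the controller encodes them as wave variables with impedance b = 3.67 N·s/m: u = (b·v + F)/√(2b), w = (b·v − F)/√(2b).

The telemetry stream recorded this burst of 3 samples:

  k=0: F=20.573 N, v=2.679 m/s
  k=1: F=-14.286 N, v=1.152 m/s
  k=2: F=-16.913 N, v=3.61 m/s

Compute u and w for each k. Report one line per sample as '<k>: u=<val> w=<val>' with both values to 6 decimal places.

0: u=11.222664 w=-3.964601
1: u=-3.712535 w=6.833583
2: u=-1.352518 w=11.132887

k=0: b·v=3.67×2.679=9.831930; √(2b)=2.709243; u=(9.831930+20.573)/2.709243=11.222664, w=(9.831930−20.573)/2.709243=-3.964601
k=1: b·v=3.67×1.152=4.227840; √(2b)=2.709243; u=(4.227840+(-14.286))/2.709243=-3.712535, w=(4.227840−(-14.286))/2.709243=6.833583
k=2: b·v=3.67×3.61=13.248700; √(2b)=2.709243; u=(13.248700+(-16.913))/2.709243=-1.352518, w=(13.248700−(-16.913))/2.709243=11.132887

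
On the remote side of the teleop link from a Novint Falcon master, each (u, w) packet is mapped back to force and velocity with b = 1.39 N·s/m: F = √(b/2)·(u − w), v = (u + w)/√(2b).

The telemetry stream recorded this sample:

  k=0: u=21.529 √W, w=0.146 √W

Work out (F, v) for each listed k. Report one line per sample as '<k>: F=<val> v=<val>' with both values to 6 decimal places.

k=0: u−w=21.383000, u+w=21.675000; √(b/2)=0.833667, √(2b)=1.667333; F=0.833667×21.383=17.826293, v=21.675000/1.667333=12.999801

0: F=17.826293 v=12.999801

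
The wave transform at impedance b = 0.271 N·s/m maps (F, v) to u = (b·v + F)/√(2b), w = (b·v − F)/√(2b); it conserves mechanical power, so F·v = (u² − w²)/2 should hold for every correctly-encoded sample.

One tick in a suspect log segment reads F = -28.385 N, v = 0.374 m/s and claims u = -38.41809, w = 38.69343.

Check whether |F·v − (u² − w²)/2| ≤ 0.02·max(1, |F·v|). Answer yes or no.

F·v = (-28.385)×0.374 = -10.6160 W.
(u² − w²)/2 = (1475.9496 − 1497.1815)/2 = -10.6159 W.
|Δ| = 0.0000;  2% of max(1, |F·v|) = 0.2123.

yes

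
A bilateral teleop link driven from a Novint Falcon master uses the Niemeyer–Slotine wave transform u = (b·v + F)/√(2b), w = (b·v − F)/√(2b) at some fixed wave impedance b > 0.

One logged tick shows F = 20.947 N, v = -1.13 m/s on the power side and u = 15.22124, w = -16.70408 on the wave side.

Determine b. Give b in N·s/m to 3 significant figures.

b = 0.861 N·s/m

u + w = -1.4828;  u + w = √(2b)·v, so √(2b) = -1.4828/(-1.13) = 1.3122.
b = (√(2b))²/2 = 1.7220/2 = 0.8610.
(Check via u − w = 2F/√(2b): u − w = 31.9253, 2F/√(2b) = 31.9254.)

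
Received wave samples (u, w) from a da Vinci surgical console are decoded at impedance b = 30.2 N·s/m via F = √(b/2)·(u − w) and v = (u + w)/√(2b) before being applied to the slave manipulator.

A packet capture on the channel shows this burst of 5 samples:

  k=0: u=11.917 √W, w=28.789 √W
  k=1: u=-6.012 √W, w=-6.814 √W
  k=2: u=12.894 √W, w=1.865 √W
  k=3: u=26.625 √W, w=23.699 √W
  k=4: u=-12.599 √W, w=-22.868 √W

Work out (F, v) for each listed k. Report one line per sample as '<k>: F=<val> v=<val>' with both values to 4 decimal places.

0: F=-65.5624 v=5.2377
1: F=3.1165 v=-1.6503
2: F=42.8573 v=1.8991
3: F=11.3701 v=6.4753
4: F=39.9040 v=-4.5636

k=0: u−w=-16.8720, u+w=40.7060; √(b/2)=3.8859, √(2b)=7.7717; F=3.8859×(-16.872)=-65.5624, v=40.7060/7.7717=5.2377
k=1: u−w=0.8020, u+w=-12.8260; √(b/2)=3.8859, √(2b)=7.7717; F=3.8859×0.802=3.1165, v=-12.8260/7.7717=-1.6503
k=2: u−w=11.0290, u+w=14.7590; √(b/2)=3.8859, √(2b)=7.7717; F=3.8859×11.029=42.8573, v=14.7590/7.7717=1.8991
k=3: u−w=2.9260, u+w=50.3240; √(b/2)=3.8859, √(2b)=7.7717; F=3.8859×2.926=11.3701, v=50.3240/7.7717=6.4753
k=4: u−w=10.2690, u+w=-35.4670; √(b/2)=3.8859, √(2b)=7.7717; F=3.8859×10.269=39.9040, v=-35.4670/7.7717=-4.5636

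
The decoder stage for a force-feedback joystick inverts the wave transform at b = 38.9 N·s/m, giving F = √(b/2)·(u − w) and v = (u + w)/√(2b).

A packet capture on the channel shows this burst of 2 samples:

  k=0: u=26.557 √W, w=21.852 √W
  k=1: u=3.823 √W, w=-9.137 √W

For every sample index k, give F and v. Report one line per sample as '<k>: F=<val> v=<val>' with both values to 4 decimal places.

0: F=20.7501 v=5.4883
1: F=57.1564 v=-0.6025

k=0: u−w=4.7050, u+w=48.4090; √(b/2)=4.4102, √(2b)=8.8204; F=4.4102×4.705=20.7501, v=48.4090/8.8204=5.4883
k=1: u−w=12.9600, u+w=-5.3140; √(b/2)=4.4102, √(2b)=8.8204; F=4.4102×12.96=57.1564, v=-5.3140/8.8204=-0.6025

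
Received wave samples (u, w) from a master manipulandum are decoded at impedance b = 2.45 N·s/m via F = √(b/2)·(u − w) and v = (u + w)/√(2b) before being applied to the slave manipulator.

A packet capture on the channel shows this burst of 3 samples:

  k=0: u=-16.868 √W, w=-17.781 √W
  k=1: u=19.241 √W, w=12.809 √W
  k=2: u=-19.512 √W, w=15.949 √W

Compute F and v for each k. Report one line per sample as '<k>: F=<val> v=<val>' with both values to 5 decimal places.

0: F=1.01051 v=-15.65282
1: F=7.11892 v=14.47871
2: F=-39.24813 v=-1.60960

k=0: u−w=0.91300, u+w=-34.64900; √(b/2)=1.10680, √(2b)=2.21359; F=1.10680×0.913=1.01051, v=-34.64900/2.21359=-15.65282
k=1: u−w=6.43200, u+w=32.05000; √(b/2)=1.10680, √(2b)=2.21359; F=1.10680×6.432=7.11892, v=32.05000/2.21359=14.47871
k=2: u−w=-35.46100, u+w=-3.56300; √(b/2)=1.10680, √(2b)=2.21359; F=1.10680×(-35.461)=-39.24813, v=-3.56300/2.21359=-1.60960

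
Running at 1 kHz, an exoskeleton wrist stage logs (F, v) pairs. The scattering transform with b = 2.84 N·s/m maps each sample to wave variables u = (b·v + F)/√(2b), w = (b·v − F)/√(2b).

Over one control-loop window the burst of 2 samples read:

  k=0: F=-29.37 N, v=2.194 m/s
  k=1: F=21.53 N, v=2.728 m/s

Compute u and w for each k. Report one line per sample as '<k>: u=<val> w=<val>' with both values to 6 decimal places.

k=0: b·v=2.84×2.194=6.230960; √(2b)=2.383275; u=(6.230960+(-29.37))/2.383275=-9.708926, w=(6.230960−(-29.37))/2.383275=14.937831
k=1: b·v=2.84×2.728=7.747520; √(2b)=2.383275; u=(7.747520+21.53)/2.383275=12.284575, w=(7.747520−21.53)/2.383275=-5.783000

0: u=-9.708926 w=14.937831
1: u=12.284575 w=-5.783000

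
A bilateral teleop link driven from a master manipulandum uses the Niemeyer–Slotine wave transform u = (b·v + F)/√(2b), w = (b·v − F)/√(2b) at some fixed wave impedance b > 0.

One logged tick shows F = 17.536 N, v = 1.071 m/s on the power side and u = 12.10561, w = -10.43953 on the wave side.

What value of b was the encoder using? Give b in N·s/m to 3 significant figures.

b = 1.21 N·s/m

u + w = 1.66608;  u + w = √(2b)·v, so √(2b) = 1.66608/1.071 = 1.55563.
b = (√(2b))²/2 = 2.41999/2 = 1.20999.
(Check via u − w = 2F/√(2b): u − w = 22.54514, 2F/√(2b) = 22.54520.)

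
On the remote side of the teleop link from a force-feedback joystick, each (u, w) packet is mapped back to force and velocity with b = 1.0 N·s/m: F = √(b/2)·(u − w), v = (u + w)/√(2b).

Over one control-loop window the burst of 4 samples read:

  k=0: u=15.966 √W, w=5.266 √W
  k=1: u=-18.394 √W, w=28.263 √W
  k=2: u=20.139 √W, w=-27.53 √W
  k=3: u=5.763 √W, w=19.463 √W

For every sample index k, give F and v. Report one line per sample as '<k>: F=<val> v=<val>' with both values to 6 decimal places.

k=0: u−w=10.700000, u+w=21.232000; √(b/2)=0.707107, √(2b)=1.414214; F=0.707107×10.7=7.566043, v=21.232000/1.414214=15.013291
k=1: u−w=-46.657000, u+w=9.869000; √(b/2)=0.707107, √(2b)=1.414214; F=0.707107×(-46.657)=-32.991481, v=9.869000/1.414214=6.978437
k=2: u−w=47.669000, u+w=-7.391000; √(b/2)=0.707107, √(2b)=1.414214; F=0.707107×47.669=33.707073, v=-7.391000/1.414214=-5.226226
k=3: u−w=-13.700000, u+w=25.226000; √(b/2)=0.707107, √(2b)=1.414214; F=0.707107×(-13.7)=-9.687363, v=25.226000/1.414214=17.837476

0: F=7.566043 v=15.013291
1: F=-32.991481 v=6.978437
2: F=33.707073 v=-5.226226
3: F=-9.687363 v=17.837476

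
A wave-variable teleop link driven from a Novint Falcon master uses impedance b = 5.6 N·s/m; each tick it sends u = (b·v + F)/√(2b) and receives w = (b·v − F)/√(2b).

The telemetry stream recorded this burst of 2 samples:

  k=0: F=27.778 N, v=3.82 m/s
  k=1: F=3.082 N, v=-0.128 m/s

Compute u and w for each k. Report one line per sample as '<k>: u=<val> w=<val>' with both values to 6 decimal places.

0: u=14.692348 w=-1.908182
1: u=0.706739 w=-1.135109

k=0: b·v=5.6×3.82=21.392000; √(2b)=3.346640; u=(21.392000+27.778)/3.346640=14.692348, w=(21.392000−27.778)/3.346640=-1.908182
k=1: b·v=5.6×(-0.128)=-0.716800; √(2b)=3.346640; u=(-0.716800+3.082)/3.346640=0.706739, w=(-0.716800−3.082)/3.346640=-1.135109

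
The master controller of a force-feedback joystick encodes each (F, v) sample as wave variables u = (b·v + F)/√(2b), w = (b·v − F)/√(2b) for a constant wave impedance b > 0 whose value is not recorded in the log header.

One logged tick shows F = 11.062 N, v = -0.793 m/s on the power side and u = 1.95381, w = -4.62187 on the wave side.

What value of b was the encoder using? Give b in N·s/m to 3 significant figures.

u + w = -2.66806;  u + w = √(2b)·v, so √(2b) = -2.66806/(-0.793) = 3.36451.
b = (√(2b))²/2 = 11.31996/2 = 5.65998.
(Check via u − w = 2F/√(2b): u − w = 6.57568, 2F/√(2b) = 6.57569.)

b = 5.66 N·s/m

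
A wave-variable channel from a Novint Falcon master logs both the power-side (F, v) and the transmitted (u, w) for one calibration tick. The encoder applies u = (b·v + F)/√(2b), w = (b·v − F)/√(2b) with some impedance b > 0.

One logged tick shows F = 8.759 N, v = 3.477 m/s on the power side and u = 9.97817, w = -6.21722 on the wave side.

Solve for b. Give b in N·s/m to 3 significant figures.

u + w = 3.7610;  u + w = √(2b)·v, so √(2b) = 3.7610/3.477 = 1.0817.
b = (√(2b))²/2 = 1.1700/2 = 0.5850.
(Check via u − w = 2F/√(2b): u − w = 16.1954, 2F/√(2b) = 16.1954.)

b = 0.585 N·s/m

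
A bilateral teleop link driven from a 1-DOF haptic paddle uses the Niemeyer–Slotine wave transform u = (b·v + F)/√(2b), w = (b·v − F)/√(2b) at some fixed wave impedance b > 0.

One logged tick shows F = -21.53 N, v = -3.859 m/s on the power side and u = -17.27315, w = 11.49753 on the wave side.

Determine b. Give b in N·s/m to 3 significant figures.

u + w = -5.7756;  u + w = √(2b)·v, so √(2b) = -5.7756/(-3.859) = 1.4967.
b = (√(2b))²/2 = 2.2400/2 = 1.1200.
(Check via u − w = 2F/√(2b): u − w = -28.7707, 2F/√(2b) = -28.7707.)

b = 1.12 N·s/m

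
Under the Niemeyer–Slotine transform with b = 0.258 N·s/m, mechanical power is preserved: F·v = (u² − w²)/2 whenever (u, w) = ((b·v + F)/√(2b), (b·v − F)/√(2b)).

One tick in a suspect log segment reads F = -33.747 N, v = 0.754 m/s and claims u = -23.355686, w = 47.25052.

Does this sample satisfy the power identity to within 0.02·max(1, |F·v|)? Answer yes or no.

F·v = (-33.747)×0.754 = -25.445238 W.
(u² − w²)/2 = (545.488069 − 2232.611640)/2 = -843.561786 W.
|Δ| = 818.116548;  2% of max(1, |F·v|) = 0.508905.

no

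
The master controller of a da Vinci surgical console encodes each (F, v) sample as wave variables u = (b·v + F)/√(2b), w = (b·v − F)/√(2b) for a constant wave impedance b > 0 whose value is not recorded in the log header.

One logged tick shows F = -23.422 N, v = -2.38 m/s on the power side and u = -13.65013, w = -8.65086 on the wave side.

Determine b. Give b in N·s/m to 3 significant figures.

b = 43.9 N·s/m

u + w = -22.30099;  u + w = √(2b)·v, so √(2b) = -22.30099/(-2.38) = 9.37016.
b = (√(2b))²/2 = 87.79997/2 = 43.89999.
(Check via u − w = 2F/√(2b): u − w = -4.99927, 2F/√(2b) = -4.99927.)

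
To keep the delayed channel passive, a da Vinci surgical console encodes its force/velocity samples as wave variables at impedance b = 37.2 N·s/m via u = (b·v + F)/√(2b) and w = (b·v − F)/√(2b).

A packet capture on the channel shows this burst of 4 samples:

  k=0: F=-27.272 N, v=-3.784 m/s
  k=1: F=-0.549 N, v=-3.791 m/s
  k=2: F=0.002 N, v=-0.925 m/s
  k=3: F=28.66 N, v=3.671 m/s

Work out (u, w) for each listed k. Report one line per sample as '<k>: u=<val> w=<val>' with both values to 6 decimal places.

0: u=-19.481300 w=-13.157756
1: u=-16.413366 w=-16.286069
2: u=-3.989082 w=-3.989546
3: u=19.154874 w=12.509496

k=0: b·v=37.2×(-3.784)=-140.764800; √(2b)=8.625543; u=(-140.764800+(-27.272))/8.625543=-19.481300, w=(-140.764800−(-27.272))/8.625543=-13.157756
k=1: b·v=37.2×(-3.791)=-141.025200; √(2b)=8.625543; u=(-141.025200+(-0.549))/8.625543=-16.413366, w=(-141.025200−(-0.549))/8.625543=-16.286069
k=2: b·v=37.2×(-0.925)=-34.410000; √(2b)=8.625543; u=(-34.410000+0.002)/8.625543=-3.989082, w=(-34.410000−0.002)/8.625543=-3.989546
k=3: b·v=37.2×3.671=136.561200; √(2b)=8.625543; u=(136.561200+28.66)/8.625543=19.154874, w=(136.561200−28.66)/8.625543=12.509496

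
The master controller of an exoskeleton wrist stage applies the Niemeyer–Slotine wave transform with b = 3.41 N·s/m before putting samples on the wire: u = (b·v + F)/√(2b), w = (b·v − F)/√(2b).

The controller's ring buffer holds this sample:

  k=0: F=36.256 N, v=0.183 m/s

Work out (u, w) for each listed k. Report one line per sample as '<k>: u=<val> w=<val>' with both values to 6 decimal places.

0: u=14.122093 w=-13.644186

k=0: b·v=3.41×0.183=0.624030; √(2b)=2.611513; u=(0.624030+36.256)/2.611513=14.122093, w=(0.624030−36.256)/2.611513=-13.644186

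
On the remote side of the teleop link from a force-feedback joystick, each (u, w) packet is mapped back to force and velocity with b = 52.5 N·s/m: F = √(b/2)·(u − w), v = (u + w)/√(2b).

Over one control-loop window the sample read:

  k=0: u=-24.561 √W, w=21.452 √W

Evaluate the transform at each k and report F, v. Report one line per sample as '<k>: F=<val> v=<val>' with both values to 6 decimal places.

0: F=-235.746473 v=-0.303407

k=0: u−w=-46.013000, u+w=-3.109000; √(b/2)=5.123475, √(2b)=10.246951; F=5.123475×(-46.013)=-235.746473, v=-3.109000/10.246951=-0.303407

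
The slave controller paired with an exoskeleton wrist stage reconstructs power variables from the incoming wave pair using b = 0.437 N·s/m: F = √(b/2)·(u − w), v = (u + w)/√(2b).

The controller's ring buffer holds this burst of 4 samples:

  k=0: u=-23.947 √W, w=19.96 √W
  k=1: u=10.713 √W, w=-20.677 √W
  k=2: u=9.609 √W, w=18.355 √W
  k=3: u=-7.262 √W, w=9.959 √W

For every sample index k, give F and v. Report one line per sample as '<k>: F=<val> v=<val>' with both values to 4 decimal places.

0: F=-20.5239 v=-4.2647
1: F=14.6729 v=-10.6581
2: F=-4.0882 v=29.9119
3: F=-8.0498 v=2.8849

k=0: u−w=-43.9070, u+w=-3.9870; √(b/2)=0.4674, √(2b)=0.9349; F=0.4674×(-43.907)=-20.5239, v=-3.9870/0.9349=-4.2647
k=1: u−w=31.3900, u+w=-9.9640; √(b/2)=0.4674, √(2b)=0.9349; F=0.4674×31.39=14.6729, v=-9.9640/0.9349=-10.6581
k=2: u−w=-8.7460, u+w=27.9640; √(b/2)=0.4674, √(2b)=0.9349; F=0.4674×(-8.746)=-4.0882, v=27.9640/0.9349=29.9119
k=3: u−w=-17.2210, u+w=2.6970; √(b/2)=0.4674, √(2b)=0.9349; F=0.4674×(-17.221)=-8.0498, v=2.6970/0.9349=2.8849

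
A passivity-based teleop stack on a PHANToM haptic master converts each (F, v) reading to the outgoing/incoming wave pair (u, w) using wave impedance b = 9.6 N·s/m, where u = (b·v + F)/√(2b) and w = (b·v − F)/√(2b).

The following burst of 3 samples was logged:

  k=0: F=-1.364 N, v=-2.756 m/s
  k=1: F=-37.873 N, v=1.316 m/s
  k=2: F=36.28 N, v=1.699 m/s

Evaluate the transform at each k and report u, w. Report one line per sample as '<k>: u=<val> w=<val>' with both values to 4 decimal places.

k=0: b·v=9.6×(-2.756)=-26.4576; √(2b)=4.3818; u=(-26.4576+(-1.364))/4.3818=-6.3494, w=(-26.4576−(-1.364))/4.3818=-5.7268
k=1: b·v=9.6×1.316=12.6336; √(2b)=4.3818; u=(12.6336+(-37.873))/4.3818=-5.7601, w=(12.6336−(-37.873))/4.3818=11.5265
k=2: b·v=9.6×1.699=16.3104; √(2b)=4.3818; u=(16.3104+36.28)/4.3818=12.0021, w=(16.3104−36.28)/4.3818=-4.5574

0: u=-6.3494 w=-5.7268
1: u=-5.7601 w=11.5265
2: u=12.0021 w=-4.5574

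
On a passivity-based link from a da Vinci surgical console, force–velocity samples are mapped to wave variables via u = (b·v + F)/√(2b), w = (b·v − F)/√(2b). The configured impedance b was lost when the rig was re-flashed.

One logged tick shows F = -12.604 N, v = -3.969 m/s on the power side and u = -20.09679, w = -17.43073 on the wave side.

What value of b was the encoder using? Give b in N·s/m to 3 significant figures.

b = 44.7 N·s/m

u + w = -37.52752;  u + w = √(2b)·v, so √(2b) = -37.52752/(-3.969) = 9.45516.
b = (√(2b))²/2 = 89.40000/2 = 44.70000.
(Check via u − w = 2F/√(2b): u − w = -2.66606, 2F/√(2b) = -2.66606.)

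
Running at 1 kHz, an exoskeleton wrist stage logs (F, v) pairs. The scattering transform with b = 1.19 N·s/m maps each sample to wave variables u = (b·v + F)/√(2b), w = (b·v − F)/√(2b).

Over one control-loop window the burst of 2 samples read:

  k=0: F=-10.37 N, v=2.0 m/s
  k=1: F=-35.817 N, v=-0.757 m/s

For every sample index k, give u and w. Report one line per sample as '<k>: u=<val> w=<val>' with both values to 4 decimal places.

0: u=-5.1791 w=8.2646
1: u=-23.8006 w=22.6328

k=0: b·v=1.19×2.0=2.3800; √(2b)=1.5427; u=(2.3800+(-10.37))/1.5427=-5.1791, w=(2.3800−(-10.37))/1.5427=8.2646
k=1: b·v=1.19×(-0.757)=-0.9008; √(2b)=1.5427; u=(-0.9008+(-35.817))/1.5427=-23.8006, w=(-0.9008−(-35.817))/1.5427=22.6328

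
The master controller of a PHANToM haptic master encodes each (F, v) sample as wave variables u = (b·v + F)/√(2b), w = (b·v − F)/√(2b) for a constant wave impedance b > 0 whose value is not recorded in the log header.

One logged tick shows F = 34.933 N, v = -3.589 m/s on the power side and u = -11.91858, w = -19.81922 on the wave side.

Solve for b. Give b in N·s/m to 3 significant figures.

u + w = -31.7378;  u + w = √(2b)·v, so √(2b) = -31.7378/(-3.589) = 8.8431.
b = (√(2b))²/2 = 78.2000/2 = 39.1000.
(Check via u − w = 2F/√(2b): u − w = 7.9006, 2F/√(2b) = 7.9006.)

b = 39.1 N·s/m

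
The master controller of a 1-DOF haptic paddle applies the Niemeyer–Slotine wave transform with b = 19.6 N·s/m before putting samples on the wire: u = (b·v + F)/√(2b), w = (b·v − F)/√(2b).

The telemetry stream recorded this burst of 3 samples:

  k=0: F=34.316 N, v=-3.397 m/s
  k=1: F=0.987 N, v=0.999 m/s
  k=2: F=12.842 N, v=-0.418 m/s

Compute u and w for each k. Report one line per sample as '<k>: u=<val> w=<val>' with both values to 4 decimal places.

k=0: b·v=19.6×(-3.397)=-66.5812; √(2b)=6.2610; u=(-66.5812+34.316)/6.2610=-5.1534, w=(-66.5812−34.316)/6.2610=-16.1152
k=1: b·v=19.6×0.999=19.5804; √(2b)=6.2610; u=(19.5804+0.987)/6.2610=3.2850, w=(19.5804−0.987)/6.2610=2.9697
k=2: b·v=19.6×(-0.418)=-8.1928; √(2b)=6.2610; u=(-8.1928+12.842)/6.2610=0.7426, w=(-8.1928−12.842)/6.2610=-3.3597

0: u=-5.1534 w=-16.1152
1: u=3.2850 w=2.9697
2: u=0.7426 w=-3.3597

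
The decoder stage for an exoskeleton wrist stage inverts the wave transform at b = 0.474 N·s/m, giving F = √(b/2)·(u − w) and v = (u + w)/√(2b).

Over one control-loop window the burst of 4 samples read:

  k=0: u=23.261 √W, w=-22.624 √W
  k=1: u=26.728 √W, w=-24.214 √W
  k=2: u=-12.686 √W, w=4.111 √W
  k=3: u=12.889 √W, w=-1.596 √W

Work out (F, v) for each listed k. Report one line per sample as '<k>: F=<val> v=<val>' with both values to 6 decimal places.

0: F=22.338032 v=0.654237
1: F=24.799913 v=2.582029
2: F=-8.177224 v=-8.807040
3: F=7.051681 v=11.598589

k=0: u−w=45.885000, u+w=0.637000; √(b/2)=0.486826, √(2b)=0.973653; F=0.486826×45.885=22.338032, v=0.637000/0.973653=0.654237
k=1: u−w=50.942000, u+w=2.514000; √(b/2)=0.486826, √(2b)=0.973653; F=0.486826×50.942=24.799913, v=2.514000/0.973653=2.582029
k=2: u−w=-16.797000, u+w=-8.575000; √(b/2)=0.486826, √(2b)=0.973653; F=0.486826×(-16.797)=-8.177224, v=-8.575000/0.973653=-8.807040
k=3: u−w=14.485000, u+w=11.293000; √(b/2)=0.486826, √(2b)=0.973653; F=0.486826×14.485=7.051681, v=11.293000/0.973653=11.598589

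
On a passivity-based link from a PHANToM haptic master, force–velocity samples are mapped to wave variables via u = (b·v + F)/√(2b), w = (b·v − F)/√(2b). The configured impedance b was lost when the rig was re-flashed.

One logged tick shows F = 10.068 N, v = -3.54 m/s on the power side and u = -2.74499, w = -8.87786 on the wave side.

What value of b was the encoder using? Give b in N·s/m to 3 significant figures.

b = 5.39 N·s/m

u + w = -11.62285;  u + w = √(2b)·v, so √(2b) = -11.62285/(-3.54) = 3.28329.
b = (√(2b))²/2 = 10.78000/2 = 5.39000.
(Check via u − w = 2F/√(2b): u − w = 6.13287, 2F/√(2b) = 6.13287.)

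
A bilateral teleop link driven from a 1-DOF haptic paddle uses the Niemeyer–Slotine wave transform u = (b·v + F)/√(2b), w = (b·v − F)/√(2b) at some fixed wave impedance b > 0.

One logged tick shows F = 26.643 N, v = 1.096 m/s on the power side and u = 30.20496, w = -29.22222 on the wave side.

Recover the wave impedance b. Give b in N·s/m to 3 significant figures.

u + w = 0.9827;  u + w = √(2b)·v, so √(2b) = 0.9827/1.096 = 0.8967.
b = (√(2b))²/2 = 0.8040/2 = 0.4020.
(Check via u − w = 2F/√(2b): u − w = 59.4272, 2F/√(2b) = 59.4272.)

b = 0.402 N·s/m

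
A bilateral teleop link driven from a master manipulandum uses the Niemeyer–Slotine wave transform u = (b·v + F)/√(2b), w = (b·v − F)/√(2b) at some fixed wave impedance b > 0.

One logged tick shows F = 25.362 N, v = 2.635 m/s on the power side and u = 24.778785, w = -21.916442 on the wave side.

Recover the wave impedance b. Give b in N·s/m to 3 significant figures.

u + w = 2.862343;  u + w = √(2b)·v, so √(2b) = 2.862343/2.635 = 1.086278.
b = (√(2b))²/2 = 1.180000/2 = 0.590000.
(Check via u − w = 2F/√(2b): u − w = 46.695227, 2F/√(2b) = 46.695221.)

b = 0.59 N·s/m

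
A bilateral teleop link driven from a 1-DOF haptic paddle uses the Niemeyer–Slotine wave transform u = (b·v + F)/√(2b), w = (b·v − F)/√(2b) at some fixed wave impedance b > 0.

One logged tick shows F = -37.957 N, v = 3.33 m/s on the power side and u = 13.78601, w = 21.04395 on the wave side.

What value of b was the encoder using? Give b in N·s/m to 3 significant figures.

u + w = 34.82996;  u + w = √(2b)·v, so √(2b) = 34.82996/3.33 = 10.45945.
b = (√(2b))²/2 = 109.40004/2 = 54.70002.
(Check via u − w = 2F/√(2b): u − w = -7.25794, 2F/√(2b) = -7.25794.)

b = 54.7 N·s/m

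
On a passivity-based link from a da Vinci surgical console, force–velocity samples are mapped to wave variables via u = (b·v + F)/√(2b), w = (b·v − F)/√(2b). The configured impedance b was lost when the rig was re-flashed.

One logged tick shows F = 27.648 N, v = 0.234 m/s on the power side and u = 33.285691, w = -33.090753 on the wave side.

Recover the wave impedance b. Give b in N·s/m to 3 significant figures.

b = 0.347 N·s/m

u + w = 0.194938;  u + w = √(2b)·v, so √(2b) = 0.194938/0.234 = 0.833068.
b = (√(2b))²/2 = 0.694003/2 = 0.347001.
(Check via u − w = 2F/√(2b): u − w = 66.376444, 2F/√(2b) = 66.376304.)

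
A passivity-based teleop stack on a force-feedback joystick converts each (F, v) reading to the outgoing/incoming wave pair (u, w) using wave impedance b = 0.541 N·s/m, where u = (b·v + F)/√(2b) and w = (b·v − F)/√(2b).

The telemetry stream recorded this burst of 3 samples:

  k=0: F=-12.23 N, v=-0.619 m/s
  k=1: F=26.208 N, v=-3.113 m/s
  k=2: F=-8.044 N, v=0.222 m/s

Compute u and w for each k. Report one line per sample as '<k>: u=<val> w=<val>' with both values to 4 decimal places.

k=0: b·v=0.541×(-0.619)=-0.3349; √(2b)=1.0402; u=(-0.3349+(-12.23))/1.0402=-12.0794, w=(-0.3349−(-12.23))/1.0402=11.4355
k=1: b·v=0.541×(-3.113)=-1.6841; √(2b)=1.0402; u=(-1.6841+26.208)/1.0402=23.5763, w=(-1.6841−26.208)/1.0402=-26.8144
k=2: b·v=0.541×0.222=0.1201; √(2b)=1.0402; u=(0.1201+(-8.044))/1.0402=-7.6177, w=(0.1201−(-8.044))/1.0402=7.8486

0: u=-12.0794 w=11.4355
1: u=23.5763 w=-26.8144
2: u=-7.6177 w=7.8486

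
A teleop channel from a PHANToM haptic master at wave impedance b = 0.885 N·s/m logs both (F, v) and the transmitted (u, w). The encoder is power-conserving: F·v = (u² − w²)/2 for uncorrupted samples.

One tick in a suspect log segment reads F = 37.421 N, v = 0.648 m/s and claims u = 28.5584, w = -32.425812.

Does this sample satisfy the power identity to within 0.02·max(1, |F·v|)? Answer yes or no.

F·v = 37.421×0.648 = 24.248808 W.
(u² − w²)/2 = (815.582211 − 1051.433284)/2 = -117.925537 W.
|Δ| = 142.174345;  2% of max(1, |F·v|) = 0.484976.

no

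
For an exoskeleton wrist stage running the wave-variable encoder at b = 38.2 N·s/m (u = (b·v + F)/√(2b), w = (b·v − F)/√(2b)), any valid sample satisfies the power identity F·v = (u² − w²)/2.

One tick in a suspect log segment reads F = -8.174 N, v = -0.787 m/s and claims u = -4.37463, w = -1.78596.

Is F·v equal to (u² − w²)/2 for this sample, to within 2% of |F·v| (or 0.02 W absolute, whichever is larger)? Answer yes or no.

F·v = (-8.174)×(-0.787) = 6.4329 W.
(u² − w²)/2 = (19.1374 − 3.1897)/2 = 7.9739 W.
|Δ| = 1.5409;  2% of max(1, |F·v|) = 0.1287.

no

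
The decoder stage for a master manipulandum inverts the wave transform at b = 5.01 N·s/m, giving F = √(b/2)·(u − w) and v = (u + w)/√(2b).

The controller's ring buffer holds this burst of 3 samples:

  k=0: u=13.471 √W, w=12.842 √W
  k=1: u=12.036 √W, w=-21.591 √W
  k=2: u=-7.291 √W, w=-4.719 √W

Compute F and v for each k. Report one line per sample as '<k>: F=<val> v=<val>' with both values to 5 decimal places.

k=0: u−w=0.62900, u+w=26.31300; √(b/2)=1.58272, √(2b)=3.16544; F=1.58272×0.629=0.99553, v=26.31300/3.16544=8.31259
k=1: u−w=33.62700, u+w=-9.55500; √(b/2)=1.58272, √(2b)=3.16544; F=1.58272×33.627=53.22210, v=-9.55500/3.16544=-3.01854
k=2: u−w=-2.57200, u+w=-12.01000; √(b/2)=1.58272, √(2b)=3.16544; F=1.58272×(-2.572)=-4.07075, v=-12.01000/3.16544=-3.79410

0: F=0.99553 v=8.31259
1: F=53.22210 v=-3.01854
2: F=-4.07075 v=-3.79410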